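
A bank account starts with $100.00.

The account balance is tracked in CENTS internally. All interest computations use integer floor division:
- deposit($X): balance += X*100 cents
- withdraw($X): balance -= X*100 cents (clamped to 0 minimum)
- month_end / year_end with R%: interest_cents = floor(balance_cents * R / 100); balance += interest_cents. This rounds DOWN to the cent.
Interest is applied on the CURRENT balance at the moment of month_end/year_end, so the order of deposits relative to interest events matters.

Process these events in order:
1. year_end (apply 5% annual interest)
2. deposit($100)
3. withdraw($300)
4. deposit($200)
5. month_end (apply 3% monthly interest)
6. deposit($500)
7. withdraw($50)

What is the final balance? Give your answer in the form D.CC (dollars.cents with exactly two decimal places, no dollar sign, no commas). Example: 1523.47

Answer: 656.00

Derivation:
After 1 (year_end (apply 5% annual interest)): balance=$105.00 total_interest=$5.00
After 2 (deposit($100)): balance=$205.00 total_interest=$5.00
After 3 (withdraw($300)): balance=$0.00 total_interest=$5.00
After 4 (deposit($200)): balance=$200.00 total_interest=$5.00
After 5 (month_end (apply 3% monthly interest)): balance=$206.00 total_interest=$11.00
After 6 (deposit($500)): balance=$706.00 total_interest=$11.00
After 7 (withdraw($50)): balance=$656.00 total_interest=$11.00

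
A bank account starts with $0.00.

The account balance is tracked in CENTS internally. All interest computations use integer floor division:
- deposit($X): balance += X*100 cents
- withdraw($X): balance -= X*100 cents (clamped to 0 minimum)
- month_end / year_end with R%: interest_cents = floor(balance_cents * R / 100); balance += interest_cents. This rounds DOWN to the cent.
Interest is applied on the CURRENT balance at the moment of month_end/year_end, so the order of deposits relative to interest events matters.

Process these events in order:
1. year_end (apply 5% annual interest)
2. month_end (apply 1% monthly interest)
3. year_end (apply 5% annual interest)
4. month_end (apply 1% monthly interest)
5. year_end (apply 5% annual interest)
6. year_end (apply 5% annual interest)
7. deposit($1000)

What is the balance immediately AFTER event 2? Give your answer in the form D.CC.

After 1 (year_end (apply 5% annual interest)): balance=$0.00 total_interest=$0.00
After 2 (month_end (apply 1% monthly interest)): balance=$0.00 total_interest=$0.00

Answer: 0.00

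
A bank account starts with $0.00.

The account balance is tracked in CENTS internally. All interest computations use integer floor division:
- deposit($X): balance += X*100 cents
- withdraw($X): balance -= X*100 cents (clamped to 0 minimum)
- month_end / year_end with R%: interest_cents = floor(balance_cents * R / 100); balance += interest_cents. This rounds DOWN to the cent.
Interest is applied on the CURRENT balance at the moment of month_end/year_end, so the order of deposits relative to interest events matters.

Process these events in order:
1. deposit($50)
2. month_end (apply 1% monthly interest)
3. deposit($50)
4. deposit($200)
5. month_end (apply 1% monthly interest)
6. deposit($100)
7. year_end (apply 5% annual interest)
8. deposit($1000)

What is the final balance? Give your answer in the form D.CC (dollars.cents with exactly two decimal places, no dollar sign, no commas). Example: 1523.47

After 1 (deposit($50)): balance=$50.00 total_interest=$0.00
After 2 (month_end (apply 1% monthly interest)): balance=$50.50 total_interest=$0.50
After 3 (deposit($50)): balance=$100.50 total_interest=$0.50
After 4 (deposit($200)): balance=$300.50 total_interest=$0.50
After 5 (month_end (apply 1% monthly interest)): balance=$303.50 total_interest=$3.50
After 6 (deposit($100)): balance=$403.50 total_interest=$3.50
After 7 (year_end (apply 5% annual interest)): balance=$423.67 total_interest=$23.67
After 8 (deposit($1000)): balance=$1423.67 total_interest=$23.67

Answer: 1423.67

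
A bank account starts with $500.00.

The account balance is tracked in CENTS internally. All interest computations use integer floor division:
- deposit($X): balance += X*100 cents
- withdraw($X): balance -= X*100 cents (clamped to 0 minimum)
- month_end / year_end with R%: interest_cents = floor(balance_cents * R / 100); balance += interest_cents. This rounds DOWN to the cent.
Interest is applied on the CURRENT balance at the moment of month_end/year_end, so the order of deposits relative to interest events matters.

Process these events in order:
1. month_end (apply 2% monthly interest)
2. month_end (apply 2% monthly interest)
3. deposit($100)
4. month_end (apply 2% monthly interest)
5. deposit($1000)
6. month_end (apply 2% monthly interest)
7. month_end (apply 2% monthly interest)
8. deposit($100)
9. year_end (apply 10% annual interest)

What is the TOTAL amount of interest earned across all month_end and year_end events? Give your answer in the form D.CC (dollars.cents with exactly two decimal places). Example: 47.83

Answer: 278.40

Derivation:
After 1 (month_end (apply 2% monthly interest)): balance=$510.00 total_interest=$10.00
After 2 (month_end (apply 2% monthly interest)): balance=$520.20 total_interest=$20.20
After 3 (deposit($100)): balance=$620.20 total_interest=$20.20
After 4 (month_end (apply 2% monthly interest)): balance=$632.60 total_interest=$32.60
After 5 (deposit($1000)): balance=$1632.60 total_interest=$32.60
After 6 (month_end (apply 2% monthly interest)): balance=$1665.25 total_interest=$65.25
After 7 (month_end (apply 2% monthly interest)): balance=$1698.55 total_interest=$98.55
After 8 (deposit($100)): balance=$1798.55 total_interest=$98.55
After 9 (year_end (apply 10% annual interest)): balance=$1978.40 total_interest=$278.40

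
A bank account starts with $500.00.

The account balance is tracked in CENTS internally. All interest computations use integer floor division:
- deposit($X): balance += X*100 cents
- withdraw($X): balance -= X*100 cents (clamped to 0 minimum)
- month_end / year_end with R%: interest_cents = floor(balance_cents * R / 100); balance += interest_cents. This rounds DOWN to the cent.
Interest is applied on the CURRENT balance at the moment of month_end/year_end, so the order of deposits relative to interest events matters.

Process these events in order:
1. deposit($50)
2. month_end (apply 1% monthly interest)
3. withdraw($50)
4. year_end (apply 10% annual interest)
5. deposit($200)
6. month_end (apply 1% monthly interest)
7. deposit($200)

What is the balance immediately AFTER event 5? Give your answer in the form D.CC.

After 1 (deposit($50)): balance=$550.00 total_interest=$0.00
After 2 (month_end (apply 1% monthly interest)): balance=$555.50 total_interest=$5.50
After 3 (withdraw($50)): balance=$505.50 total_interest=$5.50
After 4 (year_end (apply 10% annual interest)): balance=$556.05 total_interest=$56.05
After 5 (deposit($200)): balance=$756.05 total_interest=$56.05

Answer: 756.05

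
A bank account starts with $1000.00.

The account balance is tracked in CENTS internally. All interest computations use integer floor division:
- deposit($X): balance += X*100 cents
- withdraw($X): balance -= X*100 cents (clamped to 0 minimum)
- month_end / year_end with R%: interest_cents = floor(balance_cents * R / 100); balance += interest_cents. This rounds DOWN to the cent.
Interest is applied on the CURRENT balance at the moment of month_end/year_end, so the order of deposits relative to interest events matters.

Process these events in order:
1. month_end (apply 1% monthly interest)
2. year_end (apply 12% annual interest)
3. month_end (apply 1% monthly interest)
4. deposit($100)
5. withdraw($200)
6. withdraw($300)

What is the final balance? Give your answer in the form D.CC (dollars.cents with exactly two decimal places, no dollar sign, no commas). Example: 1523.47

Answer: 742.51

Derivation:
After 1 (month_end (apply 1% monthly interest)): balance=$1010.00 total_interest=$10.00
After 2 (year_end (apply 12% annual interest)): balance=$1131.20 total_interest=$131.20
After 3 (month_end (apply 1% monthly interest)): balance=$1142.51 total_interest=$142.51
After 4 (deposit($100)): balance=$1242.51 total_interest=$142.51
After 5 (withdraw($200)): balance=$1042.51 total_interest=$142.51
After 6 (withdraw($300)): balance=$742.51 total_interest=$142.51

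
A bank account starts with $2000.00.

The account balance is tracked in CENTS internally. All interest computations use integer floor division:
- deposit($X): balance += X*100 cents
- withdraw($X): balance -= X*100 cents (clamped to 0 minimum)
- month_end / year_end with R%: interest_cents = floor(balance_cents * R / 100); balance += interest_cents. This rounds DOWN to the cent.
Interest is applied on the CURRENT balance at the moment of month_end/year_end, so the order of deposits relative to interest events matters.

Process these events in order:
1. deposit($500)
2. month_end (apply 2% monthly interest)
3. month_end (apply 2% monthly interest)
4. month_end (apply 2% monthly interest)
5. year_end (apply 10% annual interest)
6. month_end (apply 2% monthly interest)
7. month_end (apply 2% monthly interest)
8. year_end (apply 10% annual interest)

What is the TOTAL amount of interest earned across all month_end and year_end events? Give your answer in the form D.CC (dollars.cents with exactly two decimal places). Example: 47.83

Answer: 839.83

Derivation:
After 1 (deposit($500)): balance=$2500.00 total_interest=$0.00
After 2 (month_end (apply 2% monthly interest)): balance=$2550.00 total_interest=$50.00
After 3 (month_end (apply 2% monthly interest)): balance=$2601.00 total_interest=$101.00
After 4 (month_end (apply 2% monthly interest)): balance=$2653.02 total_interest=$153.02
After 5 (year_end (apply 10% annual interest)): balance=$2918.32 total_interest=$418.32
After 6 (month_end (apply 2% monthly interest)): balance=$2976.68 total_interest=$476.68
After 7 (month_end (apply 2% monthly interest)): balance=$3036.21 total_interest=$536.21
After 8 (year_end (apply 10% annual interest)): balance=$3339.83 total_interest=$839.83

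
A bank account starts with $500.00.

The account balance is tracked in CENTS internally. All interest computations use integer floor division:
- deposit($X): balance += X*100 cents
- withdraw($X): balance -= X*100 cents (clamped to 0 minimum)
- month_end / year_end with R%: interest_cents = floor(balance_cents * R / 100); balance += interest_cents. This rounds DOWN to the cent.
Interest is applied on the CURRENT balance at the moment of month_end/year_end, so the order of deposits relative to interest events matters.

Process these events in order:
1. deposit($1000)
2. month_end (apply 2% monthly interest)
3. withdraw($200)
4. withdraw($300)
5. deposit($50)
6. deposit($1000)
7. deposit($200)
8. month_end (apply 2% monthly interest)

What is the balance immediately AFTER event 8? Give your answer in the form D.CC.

After 1 (deposit($1000)): balance=$1500.00 total_interest=$0.00
After 2 (month_end (apply 2% monthly interest)): balance=$1530.00 total_interest=$30.00
After 3 (withdraw($200)): balance=$1330.00 total_interest=$30.00
After 4 (withdraw($300)): balance=$1030.00 total_interest=$30.00
After 5 (deposit($50)): balance=$1080.00 total_interest=$30.00
After 6 (deposit($1000)): balance=$2080.00 total_interest=$30.00
After 7 (deposit($200)): balance=$2280.00 total_interest=$30.00
After 8 (month_end (apply 2% monthly interest)): balance=$2325.60 total_interest=$75.60

Answer: 2325.60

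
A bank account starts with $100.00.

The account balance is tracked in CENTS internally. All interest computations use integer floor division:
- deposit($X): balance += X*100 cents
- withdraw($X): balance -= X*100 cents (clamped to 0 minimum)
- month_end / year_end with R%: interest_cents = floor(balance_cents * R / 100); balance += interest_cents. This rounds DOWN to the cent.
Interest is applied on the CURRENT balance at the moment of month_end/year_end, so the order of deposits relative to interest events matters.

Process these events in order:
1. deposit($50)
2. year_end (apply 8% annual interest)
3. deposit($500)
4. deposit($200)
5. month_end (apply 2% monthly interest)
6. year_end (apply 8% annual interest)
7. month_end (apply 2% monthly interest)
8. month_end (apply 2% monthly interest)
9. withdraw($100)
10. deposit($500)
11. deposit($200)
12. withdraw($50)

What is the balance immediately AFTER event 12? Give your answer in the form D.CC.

After 1 (deposit($50)): balance=$150.00 total_interest=$0.00
After 2 (year_end (apply 8% annual interest)): balance=$162.00 total_interest=$12.00
After 3 (deposit($500)): balance=$662.00 total_interest=$12.00
After 4 (deposit($200)): balance=$862.00 total_interest=$12.00
After 5 (month_end (apply 2% monthly interest)): balance=$879.24 total_interest=$29.24
After 6 (year_end (apply 8% annual interest)): balance=$949.57 total_interest=$99.57
After 7 (month_end (apply 2% monthly interest)): balance=$968.56 total_interest=$118.56
After 8 (month_end (apply 2% monthly interest)): balance=$987.93 total_interest=$137.93
After 9 (withdraw($100)): balance=$887.93 total_interest=$137.93
After 10 (deposit($500)): balance=$1387.93 total_interest=$137.93
After 11 (deposit($200)): balance=$1587.93 total_interest=$137.93
After 12 (withdraw($50)): balance=$1537.93 total_interest=$137.93

Answer: 1537.93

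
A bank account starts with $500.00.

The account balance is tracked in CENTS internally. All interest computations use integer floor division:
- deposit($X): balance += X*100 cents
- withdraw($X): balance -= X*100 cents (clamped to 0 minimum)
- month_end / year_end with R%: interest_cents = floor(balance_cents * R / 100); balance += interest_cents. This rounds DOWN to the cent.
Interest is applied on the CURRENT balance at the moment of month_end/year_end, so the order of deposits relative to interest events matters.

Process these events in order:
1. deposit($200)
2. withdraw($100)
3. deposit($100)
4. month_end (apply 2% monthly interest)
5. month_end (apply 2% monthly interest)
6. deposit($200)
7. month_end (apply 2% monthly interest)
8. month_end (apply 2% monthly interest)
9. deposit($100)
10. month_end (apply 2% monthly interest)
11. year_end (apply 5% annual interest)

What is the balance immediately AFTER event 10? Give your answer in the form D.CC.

Answer: 1087.08

Derivation:
After 1 (deposit($200)): balance=$700.00 total_interest=$0.00
After 2 (withdraw($100)): balance=$600.00 total_interest=$0.00
After 3 (deposit($100)): balance=$700.00 total_interest=$0.00
After 4 (month_end (apply 2% monthly interest)): balance=$714.00 total_interest=$14.00
After 5 (month_end (apply 2% monthly interest)): balance=$728.28 total_interest=$28.28
After 6 (deposit($200)): balance=$928.28 total_interest=$28.28
After 7 (month_end (apply 2% monthly interest)): balance=$946.84 total_interest=$46.84
After 8 (month_end (apply 2% monthly interest)): balance=$965.77 total_interest=$65.77
After 9 (deposit($100)): balance=$1065.77 total_interest=$65.77
After 10 (month_end (apply 2% monthly interest)): balance=$1087.08 total_interest=$87.08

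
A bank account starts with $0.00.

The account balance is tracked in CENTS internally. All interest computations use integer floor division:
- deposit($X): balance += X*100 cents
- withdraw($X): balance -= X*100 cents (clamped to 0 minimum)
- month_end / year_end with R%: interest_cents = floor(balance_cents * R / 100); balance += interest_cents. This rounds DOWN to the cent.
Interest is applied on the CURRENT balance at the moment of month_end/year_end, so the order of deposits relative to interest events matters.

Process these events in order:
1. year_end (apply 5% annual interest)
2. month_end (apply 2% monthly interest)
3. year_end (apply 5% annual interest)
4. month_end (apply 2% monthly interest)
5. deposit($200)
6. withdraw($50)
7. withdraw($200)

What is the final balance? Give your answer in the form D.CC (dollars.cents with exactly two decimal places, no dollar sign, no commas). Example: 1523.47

After 1 (year_end (apply 5% annual interest)): balance=$0.00 total_interest=$0.00
After 2 (month_end (apply 2% monthly interest)): balance=$0.00 total_interest=$0.00
After 3 (year_end (apply 5% annual interest)): balance=$0.00 total_interest=$0.00
After 4 (month_end (apply 2% monthly interest)): balance=$0.00 total_interest=$0.00
After 5 (deposit($200)): balance=$200.00 total_interest=$0.00
After 6 (withdraw($50)): balance=$150.00 total_interest=$0.00
After 7 (withdraw($200)): balance=$0.00 total_interest=$0.00

Answer: 0.00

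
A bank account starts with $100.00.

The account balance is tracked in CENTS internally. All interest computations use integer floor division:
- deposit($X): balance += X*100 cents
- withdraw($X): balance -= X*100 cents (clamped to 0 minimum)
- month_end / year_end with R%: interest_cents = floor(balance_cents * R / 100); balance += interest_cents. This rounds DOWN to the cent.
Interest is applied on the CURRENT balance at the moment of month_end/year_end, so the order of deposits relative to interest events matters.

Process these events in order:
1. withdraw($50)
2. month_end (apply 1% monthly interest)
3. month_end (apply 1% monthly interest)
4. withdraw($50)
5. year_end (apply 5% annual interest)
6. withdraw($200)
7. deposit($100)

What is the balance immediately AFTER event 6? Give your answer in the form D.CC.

After 1 (withdraw($50)): balance=$50.00 total_interest=$0.00
After 2 (month_end (apply 1% monthly interest)): balance=$50.50 total_interest=$0.50
After 3 (month_end (apply 1% monthly interest)): balance=$51.00 total_interest=$1.00
After 4 (withdraw($50)): balance=$1.00 total_interest=$1.00
After 5 (year_end (apply 5% annual interest)): balance=$1.05 total_interest=$1.05
After 6 (withdraw($200)): balance=$0.00 total_interest=$1.05

Answer: 0.00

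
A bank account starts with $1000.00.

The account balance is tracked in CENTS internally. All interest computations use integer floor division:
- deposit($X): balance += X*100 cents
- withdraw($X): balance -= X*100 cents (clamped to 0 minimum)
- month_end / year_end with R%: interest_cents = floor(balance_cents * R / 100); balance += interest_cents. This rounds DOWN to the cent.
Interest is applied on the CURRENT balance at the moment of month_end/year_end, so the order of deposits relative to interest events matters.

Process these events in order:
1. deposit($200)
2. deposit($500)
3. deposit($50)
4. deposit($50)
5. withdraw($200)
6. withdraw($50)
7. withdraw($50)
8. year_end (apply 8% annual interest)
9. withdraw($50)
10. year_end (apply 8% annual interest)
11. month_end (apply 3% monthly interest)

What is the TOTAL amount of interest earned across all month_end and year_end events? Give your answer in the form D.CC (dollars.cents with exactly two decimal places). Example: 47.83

Answer: 296.46

Derivation:
After 1 (deposit($200)): balance=$1200.00 total_interest=$0.00
After 2 (deposit($500)): balance=$1700.00 total_interest=$0.00
After 3 (deposit($50)): balance=$1750.00 total_interest=$0.00
After 4 (deposit($50)): balance=$1800.00 total_interest=$0.00
After 5 (withdraw($200)): balance=$1600.00 total_interest=$0.00
After 6 (withdraw($50)): balance=$1550.00 total_interest=$0.00
After 7 (withdraw($50)): balance=$1500.00 total_interest=$0.00
After 8 (year_end (apply 8% annual interest)): balance=$1620.00 total_interest=$120.00
After 9 (withdraw($50)): balance=$1570.00 total_interest=$120.00
After 10 (year_end (apply 8% annual interest)): balance=$1695.60 total_interest=$245.60
After 11 (month_end (apply 3% monthly interest)): balance=$1746.46 total_interest=$296.46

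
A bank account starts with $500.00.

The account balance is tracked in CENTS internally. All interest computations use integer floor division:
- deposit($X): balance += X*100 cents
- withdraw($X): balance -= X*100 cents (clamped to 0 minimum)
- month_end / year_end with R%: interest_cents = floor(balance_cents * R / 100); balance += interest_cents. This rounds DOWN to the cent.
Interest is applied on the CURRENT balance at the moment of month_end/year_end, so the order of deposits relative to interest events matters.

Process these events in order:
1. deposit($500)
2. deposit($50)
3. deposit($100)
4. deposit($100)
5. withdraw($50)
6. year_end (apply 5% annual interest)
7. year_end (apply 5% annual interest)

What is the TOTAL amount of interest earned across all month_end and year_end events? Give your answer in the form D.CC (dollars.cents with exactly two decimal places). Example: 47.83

After 1 (deposit($500)): balance=$1000.00 total_interest=$0.00
After 2 (deposit($50)): balance=$1050.00 total_interest=$0.00
After 3 (deposit($100)): balance=$1150.00 total_interest=$0.00
After 4 (deposit($100)): balance=$1250.00 total_interest=$0.00
After 5 (withdraw($50)): balance=$1200.00 total_interest=$0.00
After 6 (year_end (apply 5% annual interest)): balance=$1260.00 total_interest=$60.00
After 7 (year_end (apply 5% annual interest)): balance=$1323.00 total_interest=$123.00

Answer: 123.00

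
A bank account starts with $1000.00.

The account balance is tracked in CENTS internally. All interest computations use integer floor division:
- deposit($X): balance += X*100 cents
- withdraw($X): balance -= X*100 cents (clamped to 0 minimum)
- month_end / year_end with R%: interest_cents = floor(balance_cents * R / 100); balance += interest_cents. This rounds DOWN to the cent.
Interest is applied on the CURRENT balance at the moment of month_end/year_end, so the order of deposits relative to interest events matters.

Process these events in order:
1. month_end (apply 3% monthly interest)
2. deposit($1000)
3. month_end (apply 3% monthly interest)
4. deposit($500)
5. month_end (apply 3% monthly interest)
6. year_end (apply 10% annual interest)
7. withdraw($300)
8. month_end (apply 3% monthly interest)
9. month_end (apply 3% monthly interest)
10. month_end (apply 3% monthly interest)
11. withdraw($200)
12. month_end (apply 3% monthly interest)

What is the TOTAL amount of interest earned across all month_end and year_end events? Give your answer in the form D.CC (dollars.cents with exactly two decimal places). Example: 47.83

After 1 (month_end (apply 3% monthly interest)): balance=$1030.00 total_interest=$30.00
After 2 (deposit($1000)): balance=$2030.00 total_interest=$30.00
After 3 (month_end (apply 3% monthly interest)): balance=$2090.90 total_interest=$90.90
After 4 (deposit($500)): balance=$2590.90 total_interest=$90.90
After 5 (month_end (apply 3% monthly interest)): balance=$2668.62 total_interest=$168.62
After 6 (year_end (apply 10% annual interest)): balance=$2935.48 total_interest=$435.48
After 7 (withdraw($300)): balance=$2635.48 total_interest=$435.48
After 8 (month_end (apply 3% monthly interest)): balance=$2714.54 total_interest=$514.54
After 9 (month_end (apply 3% monthly interest)): balance=$2795.97 total_interest=$595.97
After 10 (month_end (apply 3% monthly interest)): balance=$2879.84 total_interest=$679.84
After 11 (withdraw($200)): balance=$2679.84 total_interest=$679.84
After 12 (month_end (apply 3% monthly interest)): balance=$2760.23 total_interest=$760.23

Answer: 760.23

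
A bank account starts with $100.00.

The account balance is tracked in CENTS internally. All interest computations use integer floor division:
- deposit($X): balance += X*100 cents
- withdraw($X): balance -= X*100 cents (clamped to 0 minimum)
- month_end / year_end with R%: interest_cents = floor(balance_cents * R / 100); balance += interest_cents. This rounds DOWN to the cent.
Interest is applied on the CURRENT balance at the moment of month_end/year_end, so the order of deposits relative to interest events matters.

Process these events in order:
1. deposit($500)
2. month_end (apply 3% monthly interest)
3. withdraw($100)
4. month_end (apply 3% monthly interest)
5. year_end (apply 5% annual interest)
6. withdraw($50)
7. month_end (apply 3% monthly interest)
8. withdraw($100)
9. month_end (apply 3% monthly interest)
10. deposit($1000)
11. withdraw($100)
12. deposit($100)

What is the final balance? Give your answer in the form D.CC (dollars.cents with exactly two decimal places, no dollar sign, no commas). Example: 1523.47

Answer: 1438.27

Derivation:
After 1 (deposit($500)): balance=$600.00 total_interest=$0.00
After 2 (month_end (apply 3% monthly interest)): balance=$618.00 total_interest=$18.00
After 3 (withdraw($100)): balance=$518.00 total_interest=$18.00
After 4 (month_end (apply 3% monthly interest)): balance=$533.54 total_interest=$33.54
After 5 (year_end (apply 5% annual interest)): balance=$560.21 total_interest=$60.21
After 6 (withdraw($50)): balance=$510.21 total_interest=$60.21
After 7 (month_end (apply 3% monthly interest)): balance=$525.51 total_interest=$75.51
After 8 (withdraw($100)): balance=$425.51 total_interest=$75.51
After 9 (month_end (apply 3% monthly interest)): balance=$438.27 total_interest=$88.27
After 10 (deposit($1000)): balance=$1438.27 total_interest=$88.27
After 11 (withdraw($100)): balance=$1338.27 total_interest=$88.27
After 12 (deposit($100)): balance=$1438.27 total_interest=$88.27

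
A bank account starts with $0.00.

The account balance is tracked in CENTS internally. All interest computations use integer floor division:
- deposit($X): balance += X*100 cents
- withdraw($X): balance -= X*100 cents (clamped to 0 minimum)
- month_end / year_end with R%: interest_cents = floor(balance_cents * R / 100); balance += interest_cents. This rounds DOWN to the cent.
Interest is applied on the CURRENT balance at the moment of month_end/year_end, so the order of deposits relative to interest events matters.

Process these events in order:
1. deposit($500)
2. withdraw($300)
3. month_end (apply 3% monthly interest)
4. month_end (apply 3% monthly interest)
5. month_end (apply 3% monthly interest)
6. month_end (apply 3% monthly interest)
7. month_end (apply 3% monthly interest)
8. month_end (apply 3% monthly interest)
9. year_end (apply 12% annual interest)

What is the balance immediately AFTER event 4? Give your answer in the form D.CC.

After 1 (deposit($500)): balance=$500.00 total_interest=$0.00
After 2 (withdraw($300)): balance=$200.00 total_interest=$0.00
After 3 (month_end (apply 3% monthly interest)): balance=$206.00 total_interest=$6.00
After 4 (month_end (apply 3% monthly interest)): balance=$212.18 total_interest=$12.18

Answer: 212.18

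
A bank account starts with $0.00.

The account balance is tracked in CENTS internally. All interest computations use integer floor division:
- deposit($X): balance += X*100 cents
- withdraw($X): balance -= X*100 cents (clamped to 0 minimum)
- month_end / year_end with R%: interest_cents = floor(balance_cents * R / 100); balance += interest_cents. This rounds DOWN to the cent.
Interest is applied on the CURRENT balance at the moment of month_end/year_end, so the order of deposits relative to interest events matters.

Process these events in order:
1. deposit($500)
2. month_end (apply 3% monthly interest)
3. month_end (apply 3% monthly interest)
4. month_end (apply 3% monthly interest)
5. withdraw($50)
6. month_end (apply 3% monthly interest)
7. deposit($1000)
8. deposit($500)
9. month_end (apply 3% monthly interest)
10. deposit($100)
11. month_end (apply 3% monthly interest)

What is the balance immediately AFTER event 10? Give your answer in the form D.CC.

Answer: 2171.58

Derivation:
After 1 (deposit($500)): balance=$500.00 total_interest=$0.00
After 2 (month_end (apply 3% monthly interest)): balance=$515.00 total_interest=$15.00
After 3 (month_end (apply 3% monthly interest)): balance=$530.45 total_interest=$30.45
After 4 (month_end (apply 3% monthly interest)): balance=$546.36 total_interest=$46.36
After 5 (withdraw($50)): balance=$496.36 total_interest=$46.36
After 6 (month_end (apply 3% monthly interest)): balance=$511.25 total_interest=$61.25
After 7 (deposit($1000)): balance=$1511.25 total_interest=$61.25
After 8 (deposit($500)): balance=$2011.25 total_interest=$61.25
After 9 (month_end (apply 3% monthly interest)): balance=$2071.58 total_interest=$121.58
After 10 (deposit($100)): balance=$2171.58 total_interest=$121.58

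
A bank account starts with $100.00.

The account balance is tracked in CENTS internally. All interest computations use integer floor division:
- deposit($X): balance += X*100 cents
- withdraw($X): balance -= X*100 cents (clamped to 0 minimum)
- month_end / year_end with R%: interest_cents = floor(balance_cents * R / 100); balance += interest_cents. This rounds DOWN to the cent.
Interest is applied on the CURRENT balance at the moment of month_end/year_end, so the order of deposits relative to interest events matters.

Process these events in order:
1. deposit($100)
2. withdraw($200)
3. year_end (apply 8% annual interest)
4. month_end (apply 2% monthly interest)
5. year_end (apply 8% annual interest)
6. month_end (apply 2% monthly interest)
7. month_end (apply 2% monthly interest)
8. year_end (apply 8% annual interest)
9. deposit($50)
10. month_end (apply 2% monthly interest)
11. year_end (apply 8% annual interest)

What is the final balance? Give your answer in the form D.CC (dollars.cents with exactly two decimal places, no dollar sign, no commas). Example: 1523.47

After 1 (deposit($100)): balance=$200.00 total_interest=$0.00
After 2 (withdraw($200)): balance=$0.00 total_interest=$0.00
After 3 (year_end (apply 8% annual interest)): balance=$0.00 total_interest=$0.00
After 4 (month_end (apply 2% monthly interest)): balance=$0.00 total_interest=$0.00
After 5 (year_end (apply 8% annual interest)): balance=$0.00 total_interest=$0.00
After 6 (month_end (apply 2% monthly interest)): balance=$0.00 total_interest=$0.00
After 7 (month_end (apply 2% monthly interest)): balance=$0.00 total_interest=$0.00
After 8 (year_end (apply 8% annual interest)): balance=$0.00 total_interest=$0.00
After 9 (deposit($50)): balance=$50.00 total_interest=$0.00
After 10 (month_end (apply 2% monthly interest)): balance=$51.00 total_interest=$1.00
After 11 (year_end (apply 8% annual interest)): balance=$55.08 total_interest=$5.08

Answer: 55.08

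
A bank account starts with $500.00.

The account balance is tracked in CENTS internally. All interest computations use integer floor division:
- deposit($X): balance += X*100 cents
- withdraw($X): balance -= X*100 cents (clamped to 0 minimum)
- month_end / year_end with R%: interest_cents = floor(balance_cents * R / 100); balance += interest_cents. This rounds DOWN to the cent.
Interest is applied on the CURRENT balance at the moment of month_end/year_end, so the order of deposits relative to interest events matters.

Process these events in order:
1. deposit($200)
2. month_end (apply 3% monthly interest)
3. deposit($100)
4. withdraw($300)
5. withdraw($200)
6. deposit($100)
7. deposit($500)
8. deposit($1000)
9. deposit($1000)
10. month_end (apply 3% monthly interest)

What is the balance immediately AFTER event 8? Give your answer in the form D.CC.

After 1 (deposit($200)): balance=$700.00 total_interest=$0.00
After 2 (month_end (apply 3% monthly interest)): balance=$721.00 total_interest=$21.00
After 3 (deposit($100)): balance=$821.00 total_interest=$21.00
After 4 (withdraw($300)): balance=$521.00 total_interest=$21.00
After 5 (withdraw($200)): balance=$321.00 total_interest=$21.00
After 6 (deposit($100)): balance=$421.00 total_interest=$21.00
After 7 (deposit($500)): balance=$921.00 total_interest=$21.00
After 8 (deposit($1000)): balance=$1921.00 total_interest=$21.00

Answer: 1921.00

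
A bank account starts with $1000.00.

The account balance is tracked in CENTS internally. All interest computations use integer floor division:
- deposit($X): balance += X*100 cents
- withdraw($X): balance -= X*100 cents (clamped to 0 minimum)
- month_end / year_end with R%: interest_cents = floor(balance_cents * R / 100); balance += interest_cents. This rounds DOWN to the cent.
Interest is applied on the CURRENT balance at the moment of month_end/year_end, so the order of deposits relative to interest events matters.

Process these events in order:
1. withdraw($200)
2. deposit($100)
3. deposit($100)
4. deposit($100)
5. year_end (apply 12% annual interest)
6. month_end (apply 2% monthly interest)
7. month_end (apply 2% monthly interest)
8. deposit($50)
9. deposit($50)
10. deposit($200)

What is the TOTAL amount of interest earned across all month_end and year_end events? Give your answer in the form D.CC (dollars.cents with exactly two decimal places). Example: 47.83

Answer: 181.77

Derivation:
After 1 (withdraw($200)): balance=$800.00 total_interest=$0.00
After 2 (deposit($100)): balance=$900.00 total_interest=$0.00
After 3 (deposit($100)): balance=$1000.00 total_interest=$0.00
After 4 (deposit($100)): balance=$1100.00 total_interest=$0.00
After 5 (year_end (apply 12% annual interest)): balance=$1232.00 total_interest=$132.00
After 6 (month_end (apply 2% monthly interest)): balance=$1256.64 total_interest=$156.64
After 7 (month_end (apply 2% monthly interest)): balance=$1281.77 total_interest=$181.77
After 8 (deposit($50)): balance=$1331.77 total_interest=$181.77
After 9 (deposit($50)): balance=$1381.77 total_interest=$181.77
After 10 (deposit($200)): balance=$1581.77 total_interest=$181.77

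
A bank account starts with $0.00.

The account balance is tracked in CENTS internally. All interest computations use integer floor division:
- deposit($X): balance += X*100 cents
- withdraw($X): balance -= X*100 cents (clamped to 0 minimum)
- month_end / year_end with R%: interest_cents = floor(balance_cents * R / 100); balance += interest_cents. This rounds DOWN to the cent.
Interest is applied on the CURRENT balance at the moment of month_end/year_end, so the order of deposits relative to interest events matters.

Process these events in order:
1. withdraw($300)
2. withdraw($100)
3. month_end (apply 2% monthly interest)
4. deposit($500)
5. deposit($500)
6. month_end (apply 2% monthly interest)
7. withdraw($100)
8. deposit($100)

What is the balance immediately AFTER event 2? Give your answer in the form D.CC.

Answer: 0.00

Derivation:
After 1 (withdraw($300)): balance=$0.00 total_interest=$0.00
After 2 (withdraw($100)): balance=$0.00 total_interest=$0.00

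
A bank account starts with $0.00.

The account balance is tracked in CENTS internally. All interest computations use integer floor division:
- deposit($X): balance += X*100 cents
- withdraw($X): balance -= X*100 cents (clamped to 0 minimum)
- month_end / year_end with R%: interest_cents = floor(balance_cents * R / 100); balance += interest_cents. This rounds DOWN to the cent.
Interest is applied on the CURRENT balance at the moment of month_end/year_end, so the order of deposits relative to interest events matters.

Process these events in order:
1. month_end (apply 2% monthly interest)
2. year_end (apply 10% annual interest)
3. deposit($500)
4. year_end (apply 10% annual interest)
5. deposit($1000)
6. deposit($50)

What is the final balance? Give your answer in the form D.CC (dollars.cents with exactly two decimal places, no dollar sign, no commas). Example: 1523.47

After 1 (month_end (apply 2% monthly interest)): balance=$0.00 total_interest=$0.00
After 2 (year_end (apply 10% annual interest)): balance=$0.00 total_interest=$0.00
After 3 (deposit($500)): balance=$500.00 total_interest=$0.00
After 4 (year_end (apply 10% annual interest)): balance=$550.00 total_interest=$50.00
After 5 (deposit($1000)): balance=$1550.00 total_interest=$50.00
After 6 (deposit($50)): balance=$1600.00 total_interest=$50.00

Answer: 1600.00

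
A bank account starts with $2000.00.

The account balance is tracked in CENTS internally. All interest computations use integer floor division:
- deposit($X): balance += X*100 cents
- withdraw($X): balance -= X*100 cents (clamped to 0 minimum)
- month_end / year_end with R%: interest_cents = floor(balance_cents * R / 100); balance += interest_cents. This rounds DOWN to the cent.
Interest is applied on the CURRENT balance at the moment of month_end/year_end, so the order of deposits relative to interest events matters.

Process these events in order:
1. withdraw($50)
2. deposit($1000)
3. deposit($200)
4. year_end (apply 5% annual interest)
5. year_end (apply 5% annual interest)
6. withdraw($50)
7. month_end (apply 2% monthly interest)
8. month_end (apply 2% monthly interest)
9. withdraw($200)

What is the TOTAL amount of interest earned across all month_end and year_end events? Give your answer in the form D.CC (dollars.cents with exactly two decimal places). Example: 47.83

Answer: 461.14

Derivation:
After 1 (withdraw($50)): balance=$1950.00 total_interest=$0.00
After 2 (deposit($1000)): balance=$2950.00 total_interest=$0.00
After 3 (deposit($200)): balance=$3150.00 total_interest=$0.00
After 4 (year_end (apply 5% annual interest)): balance=$3307.50 total_interest=$157.50
After 5 (year_end (apply 5% annual interest)): balance=$3472.87 total_interest=$322.87
After 6 (withdraw($50)): balance=$3422.87 total_interest=$322.87
After 7 (month_end (apply 2% monthly interest)): balance=$3491.32 total_interest=$391.32
After 8 (month_end (apply 2% monthly interest)): balance=$3561.14 total_interest=$461.14
After 9 (withdraw($200)): balance=$3361.14 total_interest=$461.14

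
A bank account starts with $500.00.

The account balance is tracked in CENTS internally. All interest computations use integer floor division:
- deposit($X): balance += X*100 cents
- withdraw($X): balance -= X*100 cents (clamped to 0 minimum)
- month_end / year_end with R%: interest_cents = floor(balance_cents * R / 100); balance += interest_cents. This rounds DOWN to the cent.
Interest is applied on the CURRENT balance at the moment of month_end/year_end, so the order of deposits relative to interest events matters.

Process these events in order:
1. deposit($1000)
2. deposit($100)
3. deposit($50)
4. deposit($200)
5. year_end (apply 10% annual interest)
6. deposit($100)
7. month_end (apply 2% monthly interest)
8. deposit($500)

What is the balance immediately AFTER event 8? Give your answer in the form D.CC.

Answer: 2677.70

Derivation:
After 1 (deposit($1000)): balance=$1500.00 total_interest=$0.00
After 2 (deposit($100)): balance=$1600.00 total_interest=$0.00
After 3 (deposit($50)): balance=$1650.00 total_interest=$0.00
After 4 (deposit($200)): balance=$1850.00 total_interest=$0.00
After 5 (year_end (apply 10% annual interest)): balance=$2035.00 total_interest=$185.00
After 6 (deposit($100)): balance=$2135.00 total_interest=$185.00
After 7 (month_end (apply 2% monthly interest)): balance=$2177.70 total_interest=$227.70
After 8 (deposit($500)): balance=$2677.70 total_interest=$227.70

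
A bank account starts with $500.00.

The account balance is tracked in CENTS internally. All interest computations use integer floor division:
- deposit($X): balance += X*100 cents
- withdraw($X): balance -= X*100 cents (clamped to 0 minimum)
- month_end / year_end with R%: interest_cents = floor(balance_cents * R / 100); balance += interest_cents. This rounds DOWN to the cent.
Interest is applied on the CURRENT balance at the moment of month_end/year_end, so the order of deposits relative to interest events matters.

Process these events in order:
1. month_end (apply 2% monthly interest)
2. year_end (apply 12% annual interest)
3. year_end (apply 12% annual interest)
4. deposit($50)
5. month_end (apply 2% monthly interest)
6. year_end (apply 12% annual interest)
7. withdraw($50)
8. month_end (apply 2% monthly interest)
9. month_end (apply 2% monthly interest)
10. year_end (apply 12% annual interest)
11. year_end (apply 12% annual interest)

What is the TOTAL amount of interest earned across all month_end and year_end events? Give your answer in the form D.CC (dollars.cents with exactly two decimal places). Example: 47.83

Answer: 463.06

Derivation:
After 1 (month_end (apply 2% monthly interest)): balance=$510.00 total_interest=$10.00
After 2 (year_end (apply 12% annual interest)): balance=$571.20 total_interest=$71.20
After 3 (year_end (apply 12% annual interest)): balance=$639.74 total_interest=$139.74
After 4 (deposit($50)): balance=$689.74 total_interest=$139.74
After 5 (month_end (apply 2% monthly interest)): balance=$703.53 total_interest=$153.53
After 6 (year_end (apply 12% annual interest)): balance=$787.95 total_interest=$237.95
After 7 (withdraw($50)): balance=$737.95 total_interest=$237.95
After 8 (month_end (apply 2% monthly interest)): balance=$752.70 total_interest=$252.70
After 9 (month_end (apply 2% monthly interest)): balance=$767.75 total_interest=$267.75
After 10 (year_end (apply 12% annual interest)): balance=$859.88 total_interest=$359.88
After 11 (year_end (apply 12% annual interest)): balance=$963.06 total_interest=$463.06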